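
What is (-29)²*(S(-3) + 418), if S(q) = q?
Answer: 349015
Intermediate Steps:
(-29)²*(S(-3) + 418) = (-29)²*(-3 + 418) = 841*415 = 349015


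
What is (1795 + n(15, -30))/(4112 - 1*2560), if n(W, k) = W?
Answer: 905/776 ≈ 1.1662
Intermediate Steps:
(1795 + n(15, -30))/(4112 - 1*2560) = (1795 + 15)/(4112 - 1*2560) = 1810/(4112 - 2560) = 1810/1552 = 1810*(1/1552) = 905/776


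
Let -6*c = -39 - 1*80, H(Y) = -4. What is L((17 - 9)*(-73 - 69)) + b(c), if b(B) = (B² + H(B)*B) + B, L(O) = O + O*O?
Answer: 46428979/36 ≈ 1.2897e+6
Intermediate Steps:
c = 119/6 (c = -(-39 - 1*80)/6 = -(-39 - 80)/6 = -⅙*(-119) = 119/6 ≈ 19.833)
L(O) = O + O²
b(B) = B² - 3*B (b(B) = (B² - 4*B) + B = B² - 3*B)
L((17 - 9)*(-73 - 69)) + b(c) = ((17 - 9)*(-73 - 69))*(1 + (17 - 9)*(-73 - 69)) + 119*(-3 + 119/6)/6 = (8*(-142))*(1 + 8*(-142)) + (119/6)*(101/6) = -1136*(1 - 1136) + 12019/36 = -1136*(-1135) + 12019/36 = 1289360 + 12019/36 = 46428979/36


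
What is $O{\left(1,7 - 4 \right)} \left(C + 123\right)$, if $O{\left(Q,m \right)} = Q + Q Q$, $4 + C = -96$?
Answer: $46$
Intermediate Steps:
$C = -100$ ($C = -4 - 96 = -100$)
$O{\left(Q,m \right)} = Q + Q^{2}$
$O{\left(1,7 - 4 \right)} \left(C + 123\right) = 1 \left(1 + 1\right) \left(-100 + 123\right) = 1 \cdot 2 \cdot 23 = 2 \cdot 23 = 46$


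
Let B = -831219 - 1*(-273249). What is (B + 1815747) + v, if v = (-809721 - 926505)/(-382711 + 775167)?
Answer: 246810197043/196228 ≈ 1.2578e+6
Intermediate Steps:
B = -557970 (B = -831219 + 273249 = -557970)
v = -868113/196228 (v = -1736226/392456 = -1736226*1/392456 = -868113/196228 ≈ -4.4240)
(B + 1815747) + v = (-557970 + 1815747) - 868113/196228 = 1257777 - 868113/196228 = 246810197043/196228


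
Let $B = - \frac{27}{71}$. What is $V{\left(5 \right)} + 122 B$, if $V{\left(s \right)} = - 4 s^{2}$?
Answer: $- \frac{10394}{71} \approx -146.39$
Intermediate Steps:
$B = - \frac{27}{71}$ ($B = \left(-27\right) \frac{1}{71} = - \frac{27}{71} \approx -0.38028$)
$V{\left(5 \right)} + 122 B = - 4 \cdot 5^{2} + 122 \left(- \frac{27}{71}\right) = \left(-4\right) 25 - \frac{3294}{71} = -100 - \frac{3294}{71} = - \frac{10394}{71}$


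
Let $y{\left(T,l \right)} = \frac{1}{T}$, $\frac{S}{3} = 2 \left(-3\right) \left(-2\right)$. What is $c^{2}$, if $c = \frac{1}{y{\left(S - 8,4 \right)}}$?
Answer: $784$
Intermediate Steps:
$S = 36$ ($S = 3 \cdot 2 \left(-3\right) \left(-2\right) = 3 \left(\left(-6\right) \left(-2\right)\right) = 3 \cdot 12 = 36$)
$c = 28$ ($c = \frac{1}{\frac{1}{36 - 8}} = \frac{1}{\frac{1}{28}} = 28$)
$c^{2} = 28^{2} = 784$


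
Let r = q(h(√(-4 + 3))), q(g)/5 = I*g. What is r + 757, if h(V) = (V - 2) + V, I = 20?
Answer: 557 + 200*I ≈ 557.0 + 200.0*I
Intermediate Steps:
h(V) = -2 + 2*V (h(V) = (-2 + V) + V = -2 + 2*V)
q(g) = 100*g (q(g) = 5*(20*g) = 100*g)
r = -200 + 200*I (r = 100*(-2 + 2*√(-4 + 3)) = 100*(-2 + 2*√(-1)) = 100*(-2 + 2*I) = -200 + 200*I ≈ -200.0 + 200.0*I)
r + 757 = (-200 + 200*I) + 757 = 557 + 200*I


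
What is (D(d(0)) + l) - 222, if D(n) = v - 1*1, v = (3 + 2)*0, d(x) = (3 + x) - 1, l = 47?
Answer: -176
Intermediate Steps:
d(x) = 2 + x
v = 0 (v = 5*0 = 0)
D(n) = -1 (D(n) = 0 - 1*1 = 0 - 1 = -1)
(D(d(0)) + l) - 222 = (-1 + 47) - 222 = 46 - 222 = -176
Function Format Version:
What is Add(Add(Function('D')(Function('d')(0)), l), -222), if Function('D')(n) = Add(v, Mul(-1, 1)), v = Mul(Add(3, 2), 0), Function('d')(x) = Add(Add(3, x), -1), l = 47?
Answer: -176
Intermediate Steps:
Function('d')(x) = Add(2, x)
v = 0 (v = Mul(5, 0) = 0)
Function('D')(n) = -1 (Function('D')(n) = Add(0, Mul(-1, 1)) = Add(0, -1) = -1)
Add(Add(Function('D')(Function('d')(0)), l), -222) = Add(Add(-1, 47), -222) = Add(46, -222) = -176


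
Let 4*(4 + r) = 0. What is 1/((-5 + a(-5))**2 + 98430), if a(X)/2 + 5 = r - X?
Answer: 1/98599 ≈ 1.0142e-5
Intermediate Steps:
r = -4 (r = -4 + (1/4)*0 = -4 + 0 = -4)
a(X) = -18 - 2*X (a(X) = -10 + 2*(-4 - X) = -10 + (-8 - 2*X) = -18 - 2*X)
1/((-5 + a(-5))**2 + 98430) = 1/((-5 + (-18 - 2*(-5)))**2 + 98430) = 1/((-5 + (-18 + 10))**2 + 98430) = 1/((-5 - 8)**2 + 98430) = 1/((-13)**2 + 98430) = 1/(169 + 98430) = 1/98599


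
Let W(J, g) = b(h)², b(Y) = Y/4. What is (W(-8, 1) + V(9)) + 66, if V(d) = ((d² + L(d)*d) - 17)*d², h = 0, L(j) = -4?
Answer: 2334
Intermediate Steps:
b(Y) = Y/4 (b(Y) = Y*(¼) = Y/4)
V(d) = d²*(-17 + d² - 4*d) (V(d) = ((d² - 4*d) - 17)*d² = (-17 + d² - 4*d)*d² = d²*(-17 + d² - 4*d))
W(J, g) = 0 (W(J, g) = ((¼)*0)² = 0² = 0)
(W(-8, 1) + V(9)) + 66 = (0 + 9²*(-17 + 9² - 4*9)) + 66 = (0 + 81*(-17 + 81 - 36)) + 66 = (0 + 81*28) + 66 = (0 + 2268) + 66 = 2268 + 66 = 2334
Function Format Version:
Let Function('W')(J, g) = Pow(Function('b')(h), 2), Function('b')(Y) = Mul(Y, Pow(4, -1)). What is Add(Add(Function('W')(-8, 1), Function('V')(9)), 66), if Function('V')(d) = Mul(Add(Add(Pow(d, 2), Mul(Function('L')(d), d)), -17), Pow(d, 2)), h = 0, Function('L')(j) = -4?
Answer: 2334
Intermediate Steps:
Function('b')(Y) = Mul(Rational(1, 4), Y) (Function('b')(Y) = Mul(Y, Rational(1, 4)) = Mul(Rational(1, 4), Y))
Function('V')(d) = Mul(Pow(d, 2), Add(-17, Pow(d, 2), Mul(-4, d))) (Function('V')(d) = Mul(Add(Add(Pow(d, 2), Mul(-4, d)), -17), Pow(d, 2)) = Mul(Add(-17, Pow(d, 2), Mul(-4, d)), Pow(d, 2)) = Mul(Pow(d, 2), Add(-17, Pow(d, 2), Mul(-4, d))))
Function('W')(J, g) = 0 (Function('W')(J, g) = Pow(Mul(Rational(1, 4), 0), 2) = Pow(0, 2) = 0)
Add(Add(Function('W')(-8, 1), Function('V')(9)), 66) = Add(Add(0, Mul(Pow(9, 2), Add(-17, Pow(9, 2), Mul(-4, 9)))), 66) = Add(Add(0, Mul(81, Add(-17, 81, -36))), 66) = Add(Add(0, Mul(81, 28)), 66) = Add(Add(0, 2268), 66) = Add(2268, 66) = 2334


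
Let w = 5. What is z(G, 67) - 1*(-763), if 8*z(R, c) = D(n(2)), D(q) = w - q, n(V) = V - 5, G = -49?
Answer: 764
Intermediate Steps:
n(V) = -5 + V
D(q) = 5 - q
z(R, c) = 1 (z(R, c) = (5 - (-5 + 2))/8 = (5 - 1*(-3))/8 = (5 + 3)/8 = (⅛)*8 = 1)
z(G, 67) - 1*(-763) = 1 - 1*(-763) = 1 + 763 = 764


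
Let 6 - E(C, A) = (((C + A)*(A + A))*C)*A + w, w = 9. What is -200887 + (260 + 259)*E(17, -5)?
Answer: -5496244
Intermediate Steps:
E(C, A) = -3 - 2*C*A²*(A + C) (E(C, A) = 6 - ((((C + A)*(A + A))*C)*A + 9) = 6 - ((((A + C)*(2*A))*C)*A + 9) = 6 - (((2*A*(A + C))*C)*A + 9) = 6 - ((2*A*C*(A + C))*A + 9) = 6 - (2*C*A²*(A + C) + 9) = 6 - (9 + 2*C*A²*(A + C)) = 6 + (-9 - 2*C*A²*(A + C)) = -3 - 2*C*A²*(A + C))
-200887 + (260 + 259)*E(17, -5) = -200887 + (260 + 259)*(-3 - 2*17*(-5)³ - 2*(-5)²*17²) = -200887 + 519*(-3 - 2*17*(-125) - 2*25*289) = -200887 + 519*(-3 + 4250 - 14450) = -200887 + 519*(-10203) = -200887 - 5295357 = -5496244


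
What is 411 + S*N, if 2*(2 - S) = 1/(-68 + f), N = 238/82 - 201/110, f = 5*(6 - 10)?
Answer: 327947057/793760 ≈ 413.16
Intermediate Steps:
f = -20 (f = 5*(-4) = -20)
N = 4849/4510 (N = 238*(1/82) - 201*1/110 = 119/41 - 201/110 = 4849/4510 ≈ 1.0752)
S = 353/176 (S = 2 - 1/(2*(-68 - 20)) = 2 - ½/(-88) = 2 - ½*(-1/88) = 2 + 1/176 = 353/176 ≈ 2.0057)
411 + S*N = 411 + (353/176)*(4849/4510) = 411 + 1711697/793760 = 327947057/793760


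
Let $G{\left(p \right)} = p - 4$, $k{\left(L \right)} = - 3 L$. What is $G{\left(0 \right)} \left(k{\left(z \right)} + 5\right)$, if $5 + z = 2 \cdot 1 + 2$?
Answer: $-32$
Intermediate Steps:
$z = -1$ ($z = -5 + \left(2 \cdot 1 + 2\right) = -5 + \left(2 + 2\right) = -5 + 4 = -1$)
$G{\left(p \right)} = -4 + p$ ($G{\left(p \right)} = p - 4 = -4 + p$)
$G{\left(0 \right)} \left(k{\left(z \right)} + 5\right) = \left(-4 + 0\right) \left(\left(-3\right) \left(-1\right) + 5\right) = - 4 \left(3 + 5\right) = \left(-4\right) 8 = -32$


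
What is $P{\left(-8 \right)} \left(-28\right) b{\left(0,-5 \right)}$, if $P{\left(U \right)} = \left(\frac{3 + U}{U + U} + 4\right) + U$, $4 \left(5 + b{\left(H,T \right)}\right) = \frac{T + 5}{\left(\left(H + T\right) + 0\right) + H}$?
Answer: $- \frac{2065}{4} \approx -516.25$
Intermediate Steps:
$b{\left(H,T \right)} = -5 + \frac{5 + T}{4 \left(T + 2 H\right)}$ ($b{\left(H,T \right)} = -5 + \frac{\left(T + 5\right) \frac{1}{\left(\left(H + T\right) + 0\right) + H}}{4} = -5 + \frac{\left(5 + T\right) \frac{1}{\left(H + T\right) + H}}{4} = -5 + \frac{\left(5 + T\right) \frac{1}{T + 2 H}}{4} = -5 + \frac{\frac{1}{T + 2 H} \left(5 + T\right)}{4} = -5 + \frac{5 + T}{4 \left(T + 2 H\right)}$)
$P{\left(U \right)} = 4 + U + \frac{3 + U}{2 U}$ ($P{\left(U \right)} = \left(\frac{3 + U}{2 U} + 4\right) + U = \left(4 + \frac{3 + U}{2 U}\right) + U = 4 + U + \frac{3 + U}{2 U}$)
$P{\left(-8 \right)} \left(-28\right) b{\left(0,-5 \right)} = \left(\frac{9}{2} - 8 + \frac{3}{2 \left(-8\right)}\right) \left(-28\right) \frac{5 - 0 - -95}{4 \left(-5 + 2 \cdot 0\right)} = \left(\frac{9}{2} - 8 + \frac{3}{2} \left(- \frac{1}{8}\right)\right) \left(-28\right) \frac{5 + 0 + 95}{4 \left(-5 + 0\right)} = \left(\frac{9}{2} - 8 - \frac{3}{16}\right) \left(-28\right) \frac{1}{4} \frac{1}{-5} \cdot 100 = \left(- \frac{59}{16}\right) \left(-28\right) \frac{1}{4} \left(- \frac{1}{5}\right) 100 = \frac{413}{4} \left(-5\right) = - \frac{2065}{4}$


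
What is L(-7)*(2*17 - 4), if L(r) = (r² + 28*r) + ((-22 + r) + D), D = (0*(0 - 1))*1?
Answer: -5280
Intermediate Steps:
D = 0 (D = (0*(-1))*1 = 0*1 = 0)
L(r) = -22 + r² + 29*r (L(r) = (r² + 28*r) + ((-22 + r) + 0) = (r² + 28*r) + (-22 + r) = -22 + r² + 29*r)
L(-7)*(2*17 - 4) = (-22 + (-7)² + 29*(-7))*(2*17 - 4) = (-22 + 49 - 203)*(34 - 4) = -176*30 = -5280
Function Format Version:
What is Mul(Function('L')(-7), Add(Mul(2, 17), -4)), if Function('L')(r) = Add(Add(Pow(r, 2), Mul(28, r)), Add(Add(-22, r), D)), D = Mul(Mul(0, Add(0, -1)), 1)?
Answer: -5280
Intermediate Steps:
D = 0 (D = Mul(Mul(0, -1), 1) = Mul(0, 1) = 0)
Function('L')(r) = Add(-22, Pow(r, 2), Mul(29, r)) (Function('L')(r) = Add(Add(Pow(r, 2), Mul(28, r)), Add(Add(-22, r), 0)) = Add(Add(Pow(r, 2), Mul(28, r)), Add(-22, r)) = Add(-22, Pow(r, 2), Mul(29, r)))
Mul(Function('L')(-7), Add(Mul(2, 17), -4)) = Mul(Add(-22, Pow(-7, 2), Mul(29, -7)), Add(Mul(2, 17), -4)) = Mul(Add(-22, 49, -203), Add(34, -4)) = Mul(-176, 30) = -5280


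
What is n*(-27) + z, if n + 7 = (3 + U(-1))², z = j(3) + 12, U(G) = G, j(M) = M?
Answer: 96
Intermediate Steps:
z = 15 (z = 3 + 12 = 15)
n = -3 (n = -7 + (3 - 1)² = -7 + 2² = -7 + 4 = -3)
n*(-27) + z = -3*(-27) + 15 = 81 + 15 = 96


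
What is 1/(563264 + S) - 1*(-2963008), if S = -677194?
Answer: 337575501439/113930 ≈ 2.9630e+6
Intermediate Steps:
1/(563264 + S) - 1*(-2963008) = 1/(563264 - 677194) - 1*(-2963008) = 1/(-113930) + 2963008 = -1/113930 + 2963008 = 337575501439/113930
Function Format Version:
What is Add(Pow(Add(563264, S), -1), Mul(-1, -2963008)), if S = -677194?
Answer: Rational(337575501439, 113930) ≈ 2.9630e+6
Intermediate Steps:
Add(Pow(Add(563264, S), -1), Mul(-1, -2963008)) = Add(Pow(Add(563264, -677194), -1), Mul(-1, -2963008)) = Add(Pow(-113930, -1), 2963008) = Add(Rational(-1, 113930), 2963008) = Rational(337575501439, 113930)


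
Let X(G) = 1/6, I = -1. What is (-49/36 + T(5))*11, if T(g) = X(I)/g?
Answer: -2629/180 ≈ -14.606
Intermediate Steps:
X(G) = ⅙
T(g) = 1/(6*g)
(-49/36 + T(5))*11 = (-49/36 + (⅙)/5)*11 = (-49*1/36 + (⅙)*(⅕))*11 = (-49/36 + 1/30)*11 = -239/180*11 = -2629/180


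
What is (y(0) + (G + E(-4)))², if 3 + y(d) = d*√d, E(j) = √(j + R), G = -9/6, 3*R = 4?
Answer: 211/12 - 6*I*√6 ≈ 17.583 - 14.697*I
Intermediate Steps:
R = 4/3 (R = (⅓)*4 = 4/3 ≈ 1.3333)
G = -3/2 (G = -9*⅙ = -3/2 ≈ -1.5000)
E(j) = √(4/3 + j) (E(j) = √(j + 4/3) = √(4/3 + j))
y(d) = -3 + d^(3/2) (y(d) = -3 + d*√d = -3 + d^(3/2))
(y(0) + (G + E(-4)))² = ((-3 + 0^(3/2)) + (-3/2 + √(12 + 9*(-4))/3))² = ((-3 + 0) + (-3/2 + √(12 - 36)/3))² = (-3 + (-3/2 + √(-24)/3))² = (-3 + (-3/2 + (2*I*√6)/3))² = (-3 + (-3/2 + 2*I*√6/3))² = (-9/2 + 2*I*√6/3)²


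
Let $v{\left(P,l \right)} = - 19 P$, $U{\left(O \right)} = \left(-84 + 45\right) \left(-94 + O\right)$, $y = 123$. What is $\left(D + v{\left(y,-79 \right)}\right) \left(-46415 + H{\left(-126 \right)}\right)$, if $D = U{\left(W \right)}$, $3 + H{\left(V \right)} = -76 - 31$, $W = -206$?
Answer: $-435613575$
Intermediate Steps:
$U{\left(O \right)} = 3666 - 39 O$ ($U{\left(O \right)} = - 39 \left(-94 + O\right) = 3666 - 39 O$)
$H{\left(V \right)} = -110$ ($H{\left(V \right)} = -3 - 107 = -110$)
$D = 11700$ ($D = 3666 - -8034 = 3666 + 8034 = 11700$)
$\left(D + v{\left(y,-79 \right)}\right) \left(-46415 + H{\left(-126 \right)}\right) = \left(11700 - 2337\right) \left(-46415 - 110\right) = \left(11700 - 2337\right) \left(-46525\right) = 9363 \left(-46525\right) = -435613575$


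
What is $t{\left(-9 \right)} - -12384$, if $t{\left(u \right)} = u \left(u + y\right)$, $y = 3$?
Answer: $12438$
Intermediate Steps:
$t{\left(u \right)} = u \left(3 + u\right)$ ($t{\left(u \right)} = u \left(u + 3\right) = u \left(3 + u\right)$)
$t{\left(-9 \right)} - -12384 = - 9 \left(3 - 9\right) - -12384 = \left(-9\right) \left(-6\right) + 12384 = 54 + 12384 = 12438$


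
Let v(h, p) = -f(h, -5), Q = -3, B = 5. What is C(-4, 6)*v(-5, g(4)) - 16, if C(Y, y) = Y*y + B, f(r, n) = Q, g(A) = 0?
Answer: -73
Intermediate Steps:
f(r, n) = -3
C(Y, y) = 5 + Y*y (C(Y, y) = Y*y + 5 = 5 + Y*y)
v(h, p) = 3 (v(h, p) = -1*(-3) = 3)
C(-4, 6)*v(-5, g(4)) - 16 = (5 - 4*6)*3 - 16 = (5 - 24)*3 - 16 = -19*3 - 16 = -57 - 16 = -73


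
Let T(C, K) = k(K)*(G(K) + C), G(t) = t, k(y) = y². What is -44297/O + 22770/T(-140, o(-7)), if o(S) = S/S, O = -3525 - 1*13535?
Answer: -382298917/2371340 ≈ -161.22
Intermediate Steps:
O = -17060 (O = -3525 - 13535 = -17060)
o(S) = 1
T(C, K) = K²*(C + K) (T(C, K) = K²*(K + C) = K²*(C + K))
-44297/O + 22770/T(-140, o(-7)) = -44297/(-17060) + 22770/((1²*(-140 + 1))) = -44297*(-1/17060) + 22770/((1*(-139))) = 44297/17060 + 22770/(-139) = 44297/17060 + 22770*(-1/139) = 44297/17060 - 22770/139 = -382298917/2371340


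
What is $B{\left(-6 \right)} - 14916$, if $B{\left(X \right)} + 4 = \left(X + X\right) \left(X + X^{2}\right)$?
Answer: $-15280$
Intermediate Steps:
$B{\left(X \right)} = -4 + 2 X \left(X + X^{2}\right)$ ($B{\left(X \right)} = -4 + \left(X + X\right) \left(X + X^{2}\right) = -4 + 2 X \left(X + X^{2}\right)$)
$B{\left(-6 \right)} - 14916 = \left(-4 + 2 \left(-6\right)^{2} + 2 \left(-6\right)^{3}\right) - 14916 = \left(-4 + 2 \cdot 36 + 2 \left(-216\right)\right) - 14916 = \left(-4 + 72 - 432\right) - 14916 = -364 - 14916 = -15280$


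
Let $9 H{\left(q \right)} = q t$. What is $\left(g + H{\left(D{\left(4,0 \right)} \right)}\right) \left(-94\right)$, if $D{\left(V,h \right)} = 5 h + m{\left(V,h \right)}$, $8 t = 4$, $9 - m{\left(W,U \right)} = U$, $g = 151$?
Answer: $-14241$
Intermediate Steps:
$m{\left(W,U \right)} = 9 - U$
$t = \frac{1}{2}$ ($t = \frac{1}{8} \cdot 4 = \frac{1}{2} \approx 0.5$)
$D{\left(V,h \right)} = 9 + 4 h$ ($D{\left(V,h \right)} = 5 h - \left(-9 + h\right) = 9 + 4 h$)
$H{\left(q \right)} = \frac{q}{18}$ ($H{\left(q \right)} = \frac{q \frac{1}{2}}{9} = \frac{\frac{1}{2} q}{9} = \frac{q}{18}$)
$\left(g + H{\left(D{\left(4,0 \right)} \right)}\right) \left(-94\right) = \left(151 + \frac{9 + 4 \cdot 0}{18}\right) \left(-94\right) = \left(151 + \frac{9 + 0}{18}\right) \left(-94\right) = \left(151 + \frac{1}{18} \cdot 9\right) \left(-94\right) = \left(151 + \frac{1}{2}\right) \left(-94\right) = \frac{303}{2} \left(-94\right) = -14241$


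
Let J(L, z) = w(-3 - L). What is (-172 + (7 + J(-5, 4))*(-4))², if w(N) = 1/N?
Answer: 40804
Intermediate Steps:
J(L, z) = 1/(-3 - L)
(-172 + (7 + J(-5, 4))*(-4))² = (-172 + (7 - 1/(3 - 5))*(-4))² = (-172 + (7 - 1/(-2))*(-4))² = (-172 + (7 - 1*(-½))*(-4))² = (-172 + (7 + ½)*(-4))² = (-172 + (15/2)*(-4))² = (-172 - 30)² = (-202)² = 40804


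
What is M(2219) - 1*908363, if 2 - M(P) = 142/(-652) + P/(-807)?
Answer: -238972647911/263082 ≈ -9.0836e+5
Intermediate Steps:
M(P) = 723/326 + P/807 (M(P) = 2 - (142/(-652) + P/(-807)) = 2 - (142*(-1/652) + P*(-1/807)) = 2 - (-71/326 - P/807) = 2 + (71/326 + P/807) = 723/326 + P/807)
M(2219) - 1*908363 = (723/326 + (1/807)*2219) - 1*908363 = (723/326 + 2219/807) - 908363 = 1306855/263082 - 908363 = -238972647911/263082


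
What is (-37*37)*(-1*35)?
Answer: 47915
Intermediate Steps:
(-37*37)*(-1*35) = -1369*(-35) = 47915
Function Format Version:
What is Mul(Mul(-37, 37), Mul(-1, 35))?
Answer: 47915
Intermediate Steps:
Mul(Mul(-37, 37), Mul(-1, 35)) = Mul(-1369, -35) = 47915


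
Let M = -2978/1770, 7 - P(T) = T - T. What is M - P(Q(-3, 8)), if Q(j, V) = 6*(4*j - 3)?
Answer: -7684/885 ≈ -8.6825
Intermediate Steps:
Q(j, V) = -18 + 24*j (Q(j, V) = 6*(-3 + 4*j) = -18 + 24*j)
P(T) = 7 (P(T) = 7 - (T - T) = 7 - 1*0 = 7 + 0 = 7)
M = -1489/885 (M = -2978*1/1770 = -1489/885 ≈ -1.6825)
M - P(Q(-3, 8)) = -1489/885 - 1*7 = -1489/885 - 7 = -7684/885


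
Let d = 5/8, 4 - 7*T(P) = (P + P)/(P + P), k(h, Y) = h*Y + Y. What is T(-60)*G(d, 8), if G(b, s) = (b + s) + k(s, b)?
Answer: 171/28 ≈ 6.1071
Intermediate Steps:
k(h, Y) = Y + Y*h (k(h, Y) = Y*h + Y = Y + Y*h)
T(P) = 3/7 (T(P) = 4/7 - (P + P)/(7*(P + P)) = 4/7 - 2*P/(7*(2*P)) = 4/7 - 2*P*1/(2*P)/7 = 4/7 - 1/7*1 = 4/7 - 1/7 = 3/7)
d = 5/8 (d = 5*(1/8) = 5/8 ≈ 0.62500)
G(b, s) = b + s + b*(1 + s) (G(b, s) = (b + s) + b*(1 + s) = b + s + b*(1 + s))
T(-60)*G(d, 8) = 3*(5/8 + 8 + 5*(1 + 8)/8)/7 = 3*(5/8 + 8 + (5/8)*9)/7 = 3*(5/8 + 8 + 45/8)/7 = (3/7)*(57/4) = 171/28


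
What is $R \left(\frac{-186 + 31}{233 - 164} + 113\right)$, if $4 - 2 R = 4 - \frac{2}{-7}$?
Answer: $- \frac{7642}{483} \approx -15.822$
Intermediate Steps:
$R = - \frac{1}{7}$ ($R = 2 - \frac{4 - \frac{2}{-7}}{2} = 2 - \frac{4 - - \frac{2}{7}}{2} = 2 - \frac{4 + \frac{2}{7}}{2} = 2 - \frac{15}{7} = - \frac{1}{7} \approx -0.14286$)
$R \left(\frac{-186 + 31}{233 - 164} + 113\right) = - \frac{\frac{-186 + 31}{233 - 164} + 113}{7} = - \frac{- \frac{155}{69} + 113}{7} = \left(- \frac{1}{7}\right) \frac{7642}{69} = - \frac{7642}{483}$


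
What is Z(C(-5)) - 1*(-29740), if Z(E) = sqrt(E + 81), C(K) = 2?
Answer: 29740 + sqrt(83) ≈ 29749.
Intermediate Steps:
Z(E) = sqrt(81 + E)
Z(C(-5)) - 1*(-29740) = sqrt(81 + 2) - 1*(-29740) = sqrt(83) + 29740 = 29740 + sqrt(83)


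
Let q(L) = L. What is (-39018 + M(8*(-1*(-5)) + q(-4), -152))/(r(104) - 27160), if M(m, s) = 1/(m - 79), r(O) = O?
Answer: 1677775/1163408 ≈ 1.4421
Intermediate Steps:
M(m, s) = 1/(-79 + m)
(-39018 + M(8*(-1*(-5)) + q(-4), -152))/(r(104) - 27160) = (-39018 + 1/(-79 + (8*(-1*(-5)) - 4)))/(104 - 27160) = (-39018 + 1/(-79 + (8*5 - 4)))/(-27056) = (-39018 + 1/(-79 + (40 - 4)))*(-1/27056) = (-39018 + 1/(-79 + 36))*(-1/27056) = (-39018 + 1/(-43))*(-1/27056) = (-39018 - 1/43)*(-1/27056) = -1677775/43*(-1/27056) = 1677775/1163408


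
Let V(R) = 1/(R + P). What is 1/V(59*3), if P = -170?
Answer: 7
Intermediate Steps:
V(R) = 1/(-170 + R) (V(R) = 1/(R - 170) = 1/(-170 + R))
1/V(59*3) = 1/(1/(-170 + 59*3)) = 1/(1/(-170 + 177)) = 1/(1/7) = 1/(⅐) = 7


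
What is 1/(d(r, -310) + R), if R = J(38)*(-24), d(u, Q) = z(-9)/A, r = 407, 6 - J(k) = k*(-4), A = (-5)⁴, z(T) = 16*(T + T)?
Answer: -625/2370288 ≈ -0.00026368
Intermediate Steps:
z(T) = 32*T (z(T) = 16*(2*T) = 32*T)
A = 625
J(k) = 6 + 4*k (J(k) = 6 - k*(-4) = 6 - (-4)*k = 6 + 4*k)
d(u, Q) = -288/625 (d(u, Q) = (32*(-9))/625 = -288*1/625 = -288/625)
R = -3792 (R = (6 + 4*38)*(-24) = (6 + 152)*(-24) = 158*(-24) = -3792)
1/(d(r, -310) + R) = 1/(-288/625 - 3792) = 1/(-2370288/625) = -625/2370288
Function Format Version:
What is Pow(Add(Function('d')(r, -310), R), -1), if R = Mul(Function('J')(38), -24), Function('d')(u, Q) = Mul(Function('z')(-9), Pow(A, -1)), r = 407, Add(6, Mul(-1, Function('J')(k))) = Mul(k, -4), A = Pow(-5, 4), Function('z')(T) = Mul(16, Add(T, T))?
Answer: Rational(-625, 2370288) ≈ -0.00026368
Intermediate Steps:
Function('z')(T) = Mul(32, T) (Function('z')(T) = Mul(16, Mul(2, T)) = Mul(32, T))
A = 625
Function('J')(k) = Add(6, Mul(4, k)) (Function('J')(k) = Add(6, Mul(-1, Mul(k, -4))) = Add(6, Mul(-1, Mul(-4, k))) = Add(6, Mul(4, k)))
Function('d')(u, Q) = Rational(-288, 625) (Function('d')(u, Q) = Mul(Mul(32, -9), Pow(625, -1)) = Mul(-288, Rational(1, 625)) = Rational(-288, 625))
R = -3792 (R = Mul(Add(6, Mul(4, 38)), -24) = Mul(Add(6, 152), -24) = Mul(158, -24) = -3792)
Pow(Add(Function('d')(r, -310), R), -1) = Pow(Add(Rational(-288, 625), -3792), -1) = Pow(Rational(-2370288, 625), -1) = Rational(-625, 2370288)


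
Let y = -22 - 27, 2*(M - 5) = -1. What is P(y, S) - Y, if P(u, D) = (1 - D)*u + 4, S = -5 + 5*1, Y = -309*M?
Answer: 2691/2 ≈ 1345.5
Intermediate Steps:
M = 9/2 (M = 5 + (½)*(-1) = 5 - ½ = 9/2 ≈ 4.5000)
y = -49
Y = -2781/2 (Y = -309*9/2 = -2781/2 ≈ -1390.5)
S = 0 (S = -5 + 5 = 0)
P(u, D) = 4 + u*(1 - D) (P(u, D) = u*(1 - D) + 4 = 4 + u*(1 - D))
P(y, S) - Y = (4 - 49 - 1*0*(-49)) - 1*(-2781/2) = (4 - 49 + 0) + 2781/2 = -45 + 2781/2 = 2691/2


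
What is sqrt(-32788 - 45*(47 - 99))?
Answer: 4*I*sqrt(1903) ≈ 174.49*I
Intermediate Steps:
sqrt(-32788 - 45*(47 - 99)) = sqrt(-32788 - 45*(-52)) = sqrt(-32788 + 2340) = sqrt(-30448) = 4*I*sqrt(1903)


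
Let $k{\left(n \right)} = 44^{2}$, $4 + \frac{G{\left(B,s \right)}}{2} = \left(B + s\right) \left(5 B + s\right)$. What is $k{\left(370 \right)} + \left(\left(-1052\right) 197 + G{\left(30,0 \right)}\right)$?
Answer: $-196316$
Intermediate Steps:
$G{\left(B,s \right)} = -8 + 2 \left(B + s\right) \left(s + 5 B\right)$ ($G{\left(B,s \right)} = -8 + 2 \left(B + s\right) \left(5 B + s\right) = -8 + 2 \left(B + s\right) \left(s + 5 B\right)$)
$k{\left(n \right)} = 1936$
$k{\left(370 \right)} + \left(\left(-1052\right) 197 + G{\left(30,0 \right)}\right) = 1936 + \left(\left(-1052\right) 197 + \left(-8 + 2 \cdot 0^{2} + 10 \cdot 30^{2} + 12 \cdot 30 \cdot 0\right)\right) = 1936 + \left(-207244 + \left(-8 + 2 \cdot 0 + 10 \cdot 900 + 0\right)\right) = 1936 + \left(-207244 + \left(-8 + 0 + 9000 + 0\right)\right) = 1936 + \left(-207244 + 8992\right) = 1936 - 198252 = -196316$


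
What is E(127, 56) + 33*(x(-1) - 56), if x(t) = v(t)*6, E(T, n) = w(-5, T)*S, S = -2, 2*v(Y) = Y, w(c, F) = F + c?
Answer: -2191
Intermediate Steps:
v(Y) = Y/2
E(T, n) = 10 - 2*T (E(T, n) = (T - 5)*(-2) = (-5 + T)*(-2) = 10 - 2*T)
x(t) = 3*t (x(t) = (t/2)*6 = 3*t)
E(127, 56) + 33*(x(-1) - 56) = (10 - 2*127) + 33*(3*(-1) - 56) = (10 - 254) + 33*(-3 - 56) = -244 + 33*(-59) = -244 - 1947 = -2191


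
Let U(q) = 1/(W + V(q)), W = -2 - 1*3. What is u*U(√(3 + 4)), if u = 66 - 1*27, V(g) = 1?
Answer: -39/4 ≈ -9.7500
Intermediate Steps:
W = -5 (W = -2 - 3 = -5)
u = 39 (u = 66 - 27 = 39)
U(q) = -¼ (U(q) = 1/(-5 + 1) = 1/(-4) = -¼)
u*U(√(3 + 4)) = 39*(-¼) = -39/4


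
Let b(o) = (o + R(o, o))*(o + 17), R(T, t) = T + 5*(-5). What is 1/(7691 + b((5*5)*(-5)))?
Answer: 1/37391 ≈ 2.6744e-5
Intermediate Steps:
R(T, t) = -25 + T (R(T, t) = T - 25 = -25 + T)
b(o) = (-25 + 2*o)*(17 + o) (b(o) = (o + (-25 + o))*(o + 17) = (-25 + 2*o)*(17 + o))
1/(7691 + b((5*5)*(-5))) = 1/(7691 + (-425 + 2*((5*5)*(-5))² + 9*((5*5)*(-5)))) = 1/(7691 + (-425 + 2*(25*(-5))² + 9*(25*(-5)))) = 1/(7691 + (-425 + 2*(-125)² + 9*(-125))) = 1/(7691 + (-425 + 2*15625 - 1125)) = 1/(7691 + (-425 + 31250 - 1125)) = 1/(7691 + 29700) = 1/37391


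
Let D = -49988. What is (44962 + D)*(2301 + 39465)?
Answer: -209915916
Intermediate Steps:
(44962 + D)*(2301 + 39465) = (44962 - 49988)*(2301 + 39465) = -5026*41766 = -209915916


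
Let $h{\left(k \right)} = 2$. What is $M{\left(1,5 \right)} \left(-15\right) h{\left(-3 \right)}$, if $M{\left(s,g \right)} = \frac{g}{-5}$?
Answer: $30$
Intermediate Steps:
$M{\left(s,g \right)} = - \frac{g}{5}$ ($M{\left(s,g \right)} = g \left(- \frac{1}{5}\right) = - \frac{g}{5}$)
$M{\left(1,5 \right)} \left(-15\right) h{\left(-3 \right)} = \left(- \frac{1}{5}\right) 5 \left(-15\right) 2 = \left(-1\right) \left(-15\right) 2 = 15 \cdot 2 = 30$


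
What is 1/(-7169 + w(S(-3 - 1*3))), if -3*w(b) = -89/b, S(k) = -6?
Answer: -18/129131 ≈ -0.00013939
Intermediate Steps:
w(b) = 89/(3*b) (w(b) = -(-89)/(3*b) = 89/(3*b))
1/(-7169 + w(S(-3 - 1*3))) = 1/(-7169 + (89/3)/(-6)) = 1/(-7169 + (89/3)*(-⅙)) = 1/(-7169 - 89/18) = 1/(-129131/18) = -18/129131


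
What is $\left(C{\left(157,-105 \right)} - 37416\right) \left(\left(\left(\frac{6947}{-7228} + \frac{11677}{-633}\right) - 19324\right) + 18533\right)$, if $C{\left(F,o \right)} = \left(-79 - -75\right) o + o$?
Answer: $\frac{45855353085397}{1525108} \approx 3.0067 \cdot 10^{7}$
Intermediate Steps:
$C{\left(F,o \right)} = - 3 o$ ($C{\left(F,o \right)} = \left(-79 + 75\right) o + o = - 4 o + o = - 3 o$)
$\left(C{\left(157,-105 \right)} - 37416\right) \left(\left(\left(\frac{6947}{-7228} + \frac{11677}{-633}\right) - 19324\right) + 18533\right) = \left(\left(-3\right) \left(-105\right) - 37416\right) \left(\left(\left(\frac{6947}{-7228} + \frac{11677}{-633}\right) - 19324\right) + 18533\right) = \left(315 - 37416\right) \left(\left(\left(6947 \left(- \frac{1}{7228}\right) + 11677 \left(- \frac{1}{633}\right)\right) - 19324\right) + 18533\right) = - 37101 \left(\left(\left(- \frac{6947}{7228} - \frac{11677}{633}\right) - 19324\right) + 18533\right) = - 37101 \left(\left(- \frac{88798807}{4575324} - 19324\right) + 18533\right) = - 37101 \left(- \frac{88502359783}{4575324} + 18533\right) = \left(-37101\right) \left(- \frac{3707880091}{4575324}\right) = \frac{45855353085397}{1525108}$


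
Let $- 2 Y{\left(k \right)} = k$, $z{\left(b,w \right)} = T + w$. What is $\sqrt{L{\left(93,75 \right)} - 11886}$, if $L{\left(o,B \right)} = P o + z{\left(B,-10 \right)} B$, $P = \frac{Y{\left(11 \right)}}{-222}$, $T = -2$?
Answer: $\frac{i \sqrt{70003519}}{74} \approx 113.07 i$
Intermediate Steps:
$z{\left(b,w \right)} = -2 + w$
$Y{\left(k \right)} = - \frac{k}{2}$
$P = \frac{11}{444}$ ($P = \frac{\left(- \frac{1}{2}\right) 11}{-222} = \left(- \frac{11}{2}\right) \left(- \frac{1}{222}\right) = \frac{11}{444} \approx 0.024775$)
$L{\left(o,B \right)} = - 12 B + \frac{11 o}{444}$ ($L{\left(o,B \right)} = \frac{11 o}{444} + \left(-2 - 10\right) B = \frac{11 o}{444} - 12 B = - 12 B + \frac{11 o}{444}$)
$\sqrt{L{\left(93,75 \right)} - 11886} = \sqrt{\left(\left(-12\right) 75 + \frac{11}{444} \cdot 93\right) - 11886} = \sqrt{\left(-900 + \frac{341}{148}\right) - 11886} = \sqrt{- \frac{132859}{148} - 11886} = \sqrt{- \frac{1891987}{148}} = \frac{i \sqrt{70003519}}{74}$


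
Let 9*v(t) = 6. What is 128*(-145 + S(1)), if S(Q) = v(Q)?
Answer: -55424/3 ≈ -18475.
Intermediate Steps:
v(t) = ⅔ (v(t) = (⅑)*6 = ⅔)
S(Q) = ⅔
128*(-145 + S(1)) = 128*(-145 + ⅔) = 128*(-433/3) = -55424/3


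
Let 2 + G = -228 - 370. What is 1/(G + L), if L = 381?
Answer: -1/219 ≈ -0.0045662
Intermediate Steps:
G = -600 (G = -2 + (-228 - 370) = -2 - 598 = -600)
1/(G + L) = 1/(-600 + 381) = 1/(-219) = -1/219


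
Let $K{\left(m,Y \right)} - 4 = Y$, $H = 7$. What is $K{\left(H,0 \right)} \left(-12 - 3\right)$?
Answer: $-60$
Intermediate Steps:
$K{\left(m,Y \right)} = 4 + Y$
$K{\left(H,0 \right)} \left(-12 - 3\right) = \left(4 + 0\right) \left(-12 - 3\right) = 4 \left(-15\right) = -60$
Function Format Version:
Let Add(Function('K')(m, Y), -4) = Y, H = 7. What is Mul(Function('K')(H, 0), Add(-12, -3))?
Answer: -60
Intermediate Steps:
Function('K')(m, Y) = Add(4, Y)
Mul(Function('K')(H, 0), Add(-12, -3)) = Mul(Add(4, 0), Add(-12, -3)) = Mul(4, -15) = -60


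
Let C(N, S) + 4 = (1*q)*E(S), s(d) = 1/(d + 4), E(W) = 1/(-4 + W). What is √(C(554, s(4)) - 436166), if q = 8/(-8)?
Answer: I*√419159122/31 ≈ 660.43*I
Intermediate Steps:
q = -1 (q = 8*(-⅛) = -1)
s(d) = 1/(4 + d)
C(N, S) = -4 - 1/(-4 + S) (C(N, S) = -4 + (1*(-1))/(-4 + S) = -4 - 1/(-4 + S))
√(C(554, s(4)) - 436166) = √((15 - 4/(4 + 4))/(-4 + 1/(4 + 4)) - 436166) = √((15 - 4/8)/(-4 + 1/8) - 436166) = √((15 - 4*⅛)/(-4 + ⅛) - 436166) = √((15 - ½)/(-31/8) - 436166) = √(-8/31*29/2 - 436166) = √(-116/31 - 436166) = √(-13521262/31) = I*√419159122/31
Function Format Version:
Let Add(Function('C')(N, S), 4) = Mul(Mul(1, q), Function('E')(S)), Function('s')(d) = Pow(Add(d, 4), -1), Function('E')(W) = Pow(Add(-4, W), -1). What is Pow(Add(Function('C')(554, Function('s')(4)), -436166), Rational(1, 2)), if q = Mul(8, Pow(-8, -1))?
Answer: Mul(Rational(1, 31), I, Pow(419159122, Rational(1, 2))) ≈ Mul(660.43, I)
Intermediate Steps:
q = -1 (q = Mul(8, Rational(-1, 8)) = -1)
Function('s')(d) = Pow(Add(4, d), -1)
Function('C')(N, S) = Add(-4, Mul(-1, Pow(Add(-4, S), -1))) (Function('C')(N, S) = Add(-4, Mul(Mul(1, -1), Pow(Add(-4, S), -1))) = Add(-4, Mul(-1, Pow(Add(-4, S), -1))))
Pow(Add(Function('C')(554, Function('s')(4)), -436166), Rational(1, 2)) = Pow(Add(Mul(Pow(Add(-4, Pow(Add(4, 4), -1)), -1), Add(15, Mul(-4, Pow(Add(4, 4), -1)))), -436166), Rational(1, 2)) = Pow(Add(Mul(Pow(Add(-4, Pow(8, -1)), -1), Add(15, Mul(-4, Pow(8, -1)))), -436166), Rational(1, 2)) = Pow(Add(Mul(Pow(Add(-4, Rational(1, 8)), -1), Add(15, Mul(-4, Rational(1, 8)))), -436166), Rational(1, 2)) = Pow(Add(Mul(Pow(Rational(-31, 8), -1), Add(15, Rational(-1, 2))), -436166), Rational(1, 2)) = Pow(Add(Mul(Rational(-8, 31), Rational(29, 2)), -436166), Rational(1, 2)) = Pow(Add(Rational(-116, 31), -436166), Rational(1, 2)) = Pow(Rational(-13521262, 31), Rational(1, 2)) = Mul(Rational(1, 31), I, Pow(419159122, Rational(1, 2)))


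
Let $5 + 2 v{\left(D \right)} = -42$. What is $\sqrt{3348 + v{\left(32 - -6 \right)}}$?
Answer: $\frac{\sqrt{13298}}{2} \approx 57.658$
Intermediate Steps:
$v{\left(D \right)} = - \frac{47}{2}$ ($v{\left(D \right)} = - \frac{5}{2} + \frac{1}{2} \left(-42\right) = - \frac{5}{2} - 21 = - \frac{47}{2}$)
$\sqrt{3348 + v{\left(32 - -6 \right)}} = \sqrt{3348 - \frac{47}{2}} = \sqrt{\frac{6649}{2}} = \frac{\sqrt{13298}}{2}$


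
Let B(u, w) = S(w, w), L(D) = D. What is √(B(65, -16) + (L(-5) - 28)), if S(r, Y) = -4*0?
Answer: I*√33 ≈ 5.7446*I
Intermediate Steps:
S(r, Y) = 0
B(u, w) = 0
√(B(65, -16) + (L(-5) - 28)) = √(0 + (-5 - 28)) = √(0 - 33) = √(-33) = I*√33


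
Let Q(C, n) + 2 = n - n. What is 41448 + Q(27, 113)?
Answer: 41446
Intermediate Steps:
Q(C, n) = -2 (Q(C, n) = -2 + (n - n) = -2 + 0 = -2)
41448 + Q(27, 113) = 41448 - 2 = 41446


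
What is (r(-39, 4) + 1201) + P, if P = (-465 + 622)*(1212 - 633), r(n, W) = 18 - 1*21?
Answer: 92101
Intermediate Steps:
r(n, W) = -3 (r(n, W) = 18 - 21 = -3)
P = 90903 (P = 157*579 = 90903)
(r(-39, 4) + 1201) + P = (-3 + 1201) + 90903 = 1198 + 90903 = 92101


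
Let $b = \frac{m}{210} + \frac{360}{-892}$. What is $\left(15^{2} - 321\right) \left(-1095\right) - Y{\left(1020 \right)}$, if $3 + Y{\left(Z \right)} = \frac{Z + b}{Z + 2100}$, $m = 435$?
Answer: $\frac{1023962109073}{9740640} \approx 1.0512 \cdot 10^{5}$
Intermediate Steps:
$b = \frac{5207}{3122}$ ($b = \frac{435}{210} + \frac{360}{-892} = 435 \cdot \frac{1}{210} + 360 \left(- \frac{1}{892}\right) = \frac{29}{14} - \frac{90}{223} = \frac{5207}{3122} \approx 1.6678$)
$Y{\left(Z \right)} = -3 + \frac{\frac{5207}{3122} + Z}{2100 + Z}$ ($Y{\left(Z \right)} = -3 + \frac{Z + \frac{5207}{3122}}{Z + 2100} = -3 + \frac{\frac{5207}{3122} + Z}{2100 + Z}$)
$\left(15^{2} - 321\right) \left(-1095\right) - Y{\left(1020 \right)} = \left(15^{2} - 321\right) \left(-1095\right) - \frac{-19663393 - 6368880}{3122 \left(2100 + 1020\right)} = \left(225 - 321\right) \left(-1095\right) - \frac{-19663393 - 6368880}{3122 \cdot 3120} = \left(-96\right) \left(-1095\right) - \frac{1}{3122} \cdot \frac{1}{3120} \left(-26032273\right) = 105120 - - \frac{26032273}{9740640} = 105120 + \frac{26032273}{9740640} = \frac{1023962109073}{9740640}$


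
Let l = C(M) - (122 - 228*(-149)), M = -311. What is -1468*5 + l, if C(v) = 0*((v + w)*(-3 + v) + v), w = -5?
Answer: -41434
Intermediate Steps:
C(v) = 0 (C(v) = 0*((v - 5)*(-3 + v) + v) = 0*((-5 + v)*(-3 + v) + v) = 0*(v + (-5 + v)*(-3 + v)) = 0)
l = -34094 (l = 0 - (122 - 228*(-149)) = 0 - (122 + 33972) = 0 - 1*34094 = 0 - 34094 = -34094)
-1468*5 + l = -1468*5 - 34094 = -7340 - 34094 = -41434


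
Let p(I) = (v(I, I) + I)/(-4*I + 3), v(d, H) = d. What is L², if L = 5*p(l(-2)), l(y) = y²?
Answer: 1600/169 ≈ 9.4675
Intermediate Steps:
p(I) = 2*I/(3 - 4*I) (p(I) = (I + I)/(-4*I + 3) = (2*I)/(3 - 4*I) = 2*I/(3 - 4*I))
L = -40/13 (L = 5*(-2*(-2)²/(-3 + 4*(-2)²)) = 5*(-2*4/(-3 + 4*4)) = 5*(-2*4/(-3 + 16)) = 5*(-2*4/13) = 5*(-2*4*1/13) = 5*(-8/13) = -40/13 ≈ -3.0769)
L² = (-40/13)² = 1600/169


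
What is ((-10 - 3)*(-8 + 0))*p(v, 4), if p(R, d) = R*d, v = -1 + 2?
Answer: 416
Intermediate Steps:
v = 1
((-10 - 3)*(-8 + 0))*p(v, 4) = ((-10 - 3)*(-8 + 0))*(1*4) = -13*(-8)*4 = 104*4 = 416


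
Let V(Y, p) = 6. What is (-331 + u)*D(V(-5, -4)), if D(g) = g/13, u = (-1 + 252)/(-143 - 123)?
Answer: -264891/1729 ≈ -153.20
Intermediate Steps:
u = -251/266 (u = 251/(-266) = 251*(-1/266) = -251/266 ≈ -0.94361)
D(g) = g/13 (D(g) = g*(1/13) = g/13)
(-331 + u)*D(V(-5, -4)) = (-331 - 251/266)*((1/13)*6) = -88297/266*6/13 = -264891/1729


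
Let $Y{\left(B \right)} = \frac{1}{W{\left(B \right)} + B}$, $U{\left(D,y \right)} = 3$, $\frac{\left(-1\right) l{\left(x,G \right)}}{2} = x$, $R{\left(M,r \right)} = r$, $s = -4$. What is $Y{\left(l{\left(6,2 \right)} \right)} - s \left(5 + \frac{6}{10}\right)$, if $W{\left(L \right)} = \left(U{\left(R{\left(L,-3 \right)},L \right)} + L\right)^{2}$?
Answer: $\frac{7733}{345} \approx 22.414$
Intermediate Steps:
$l{\left(x,G \right)} = - 2 x$
$W{\left(L \right)} = \left(3 + L\right)^{2}$
$Y{\left(B \right)} = \frac{1}{B + \left(3 + B\right)^{2}}$ ($Y{\left(B \right)} = \frac{1}{\left(3 + B\right)^{2} + B} = \frac{1}{B + \left(3 + B\right)^{2}}$)
$Y{\left(l{\left(6,2 \right)} \right)} - s \left(5 + \frac{6}{10}\right) = \frac{1}{\left(-2\right) 6 + \left(3 - 12\right)^{2}} - - 4 \left(5 + \frac{6}{10}\right) = \frac{1}{-12 + \left(3 - 12\right)^{2}} - - 4 \left(5 + 6 \cdot \frac{1}{10}\right) = \frac{1}{-12 + \left(-9\right)^{2}} - - 4 \left(5 + \frac{3}{5}\right) = \frac{1}{-12 + 81} - \left(-4\right) \frac{28}{5} = \frac{1}{69} - - \frac{112}{5} = \frac{1}{69} + \frac{112}{5} = \frac{7733}{345}$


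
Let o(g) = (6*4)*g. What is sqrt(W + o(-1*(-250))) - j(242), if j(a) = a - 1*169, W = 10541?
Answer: -73 + sqrt(16541) ≈ 55.612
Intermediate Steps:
j(a) = -169 + a (j(a) = a - 169 = -169 + a)
o(g) = 24*g
sqrt(W + o(-1*(-250))) - j(242) = sqrt(10541 + 24*(-1*(-250))) - (-169 + 242) = sqrt(10541 + 24*250) - 1*73 = sqrt(10541 + 6000) - 73 = sqrt(16541) - 73 = -73 + sqrt(16541)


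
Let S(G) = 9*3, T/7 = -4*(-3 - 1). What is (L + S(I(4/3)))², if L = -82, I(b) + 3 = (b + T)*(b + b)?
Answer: 3025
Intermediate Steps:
T = 112 (T = 7*(-4*(-3 - 1)) = 7*(-4*(-4)) = 7*16 = 112)
I(b) = -3 + 2*b*(112 + b) (I(b) = -3 + (b + 112)*(b + b) = -3 + (112 + b)*(2*b) = -3 + 2*b*(112 + b))
S(G) = 27
(L + S(I(4/3)))² = (-82 + 27)² = (-55)² = 3025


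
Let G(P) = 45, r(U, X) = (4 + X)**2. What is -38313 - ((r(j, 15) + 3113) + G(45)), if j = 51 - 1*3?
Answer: -41832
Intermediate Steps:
j = 48 (j = 51 - 3 = 48)
-38313 - ((r(j, 15) + 3113) + G(45)) = -38313 - (((4 + 15)**2 + 3113) + 45) = -38313 - ((19**2 + 3113) + 45) = -38313 - ((361 + 3113) + 45) = -38313 - (3474 + 45) = -38313 - 1*3519 = -38313 - 3519 = -41832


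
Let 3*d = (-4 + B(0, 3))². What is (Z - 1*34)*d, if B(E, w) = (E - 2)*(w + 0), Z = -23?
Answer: -1900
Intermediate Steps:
B(E, w) = w*(-2 + E) (B(E, w) = (-2 + E)*w = w*(-2 + E))
d = 100/3 (d = (-4 + 3*(-2 + 0))²/3 = (-4 + 3*(-2))²/3 = (-4 - 6)²/3 = (⅓)*(-10)² = (⅓)*100 = 100/3 ≈ 33.333)
(Z - 1*34)*d = (-23 - 1*34)*(100/3) = (-23 - 34)*(100/3) = -57*100/3 = -1900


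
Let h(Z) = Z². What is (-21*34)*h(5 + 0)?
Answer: -17850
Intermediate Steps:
(-21*34)*h(5 + 0) = (-21*34)*(5 + 0)² = -714*5² = -714*25 = -17850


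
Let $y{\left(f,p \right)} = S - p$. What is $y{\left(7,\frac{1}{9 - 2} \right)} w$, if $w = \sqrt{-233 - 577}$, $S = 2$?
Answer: $\frac{117 i \sqrt{10}}{7} \approx 52.855 i$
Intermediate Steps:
$y{\left(f,p \right)} = 2 - p$
$w = 9 i \sqrt{10}$ ($w = \sqrt{-810} = 9 i \sqrt{10} \approx 28.461 i$)
$y{\left(7,\frac{1}{9 - 2} \right)} w = \left(2 - \frac{1}{9 - 2}\right) 9 i \sqrt{10} = \left(2 - \frac{1}{7}\right) 9 i \sqrt{10} = \frac{13 \cdot 9 i \sqrt{10}}{7} = \frac{117 i \sqrt{10}}{7}$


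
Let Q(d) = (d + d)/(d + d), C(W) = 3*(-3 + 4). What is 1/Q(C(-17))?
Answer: 1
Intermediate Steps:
C(W) = 3 (C(W) = 3*1 = 3)
Q(d) = 1 (Q(d) = (2*d)/((2*d)) = (2*d)*(1/(2*d)) = 1)
1/Q(C(-17)) = 1/1 = 1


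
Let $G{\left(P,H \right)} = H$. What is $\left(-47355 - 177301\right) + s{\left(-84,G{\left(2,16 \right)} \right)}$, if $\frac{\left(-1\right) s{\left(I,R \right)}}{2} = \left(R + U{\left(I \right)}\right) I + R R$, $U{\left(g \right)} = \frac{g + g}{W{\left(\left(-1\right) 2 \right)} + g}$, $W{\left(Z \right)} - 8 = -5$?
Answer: $- \frac{1999184}{9} \approx -2.2213 \cdot 10^{5}$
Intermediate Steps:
$W{\left(Z \right)} = 3$ ($W{\left(Z \right)} = 8 - 5 = 3$)
$U{\left(g \right)} = \frac{2 g}{3 + g}$ ($U{\left(g \right)} = \frac{g + g}{3 + g} = \frac{2 g}{3 + g}$)
$s{\left(I,R \right)} = - 2 R^{2} - 2 I \left(R + \frac{2 I}{3 + I}\right)$ ($s{\left(I,R \right)} = - 2 \left(\left(R + \frac{2 I}{3 + I}\right) I + R R\right) = - 2 \left(I \left(R + \frac{2 I}{3 + I}\right) + R^{2}\right) = - 2 \left(R^{2} + I \left(R + \frac{2 I}{3 + I}\right)\right) = - 2 R^{2} - 2 I \left(R + \frac{2 I}{3 + I}\right)$)
$\left(-47355 - 177301\right) + s{\left(-84,G{\left(2,16 \right)} \right)} = \left(-47355 - 177301\right) + \frac{2 \left(- 2 \left(-84\right)^{2} + 16 \left(3 - 84\right) \left(\left(-1\right) \left(-84\right) - 16\right)\right)}{3 - 84} = -224656 + \frac{2 \left(\left(-2\right) 7056 + 16 \left(-81\right) \left(84 - 16\right)\right)}{-81} = -224656 + 2 \left(- \frac{1}{81}\right) \left(-14112 + 16 \left(-81\right) 68\right) = -224656 + 2 \left(- \frac{1}{81}\right) \left(-14112 - 88128\right) = -224656 + 2 \left(- \frac{1}{81}\right) \left(-102240\right) = -224656 + \frac{22720}{9} = - \frac{1999184}{9}$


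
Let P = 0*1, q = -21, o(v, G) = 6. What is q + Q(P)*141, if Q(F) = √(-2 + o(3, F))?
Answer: 261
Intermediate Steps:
P = 0
Q(F) = 2 (Q(F) = √(-2 + 6) = √4 = 2)
q + Q(P)*141 = -21 + 2*141 = -21 + 282 = 261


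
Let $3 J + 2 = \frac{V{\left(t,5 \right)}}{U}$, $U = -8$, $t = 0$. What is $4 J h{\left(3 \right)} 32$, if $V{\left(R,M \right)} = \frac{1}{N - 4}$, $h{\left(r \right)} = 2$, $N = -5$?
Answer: $- \frac{4576}{27} \approx -169.48$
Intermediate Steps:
$V{\left(R,M \right)} = - \frac{1}{9}$ ($V{\left(R,M \right)} = \frac{1}{-5 - 4} = \frac{1}{-9} = - \frac{1}{9}$)
$J = - \frac{143}{216}$ ($J = - \frac{2}{3} + \frac{\left(- \frac{1}{9}\right) \frac{1}{-8}}{3} = - \frac{2}{3} + \frac{\left(- \frac{1}{9}\right) \left(- \frac{1}{8}\right)}{3} = - \frac{2}{3} + \frac{1}{3} \cdot \frac{1}{72} = - \frac{2}{3} + \frac{1}{216} = - \frac{143}{216} \approx -0.66204$)
$4 J h{\left(3 \right)} 32 = 4 \left(- \frac{143}{216}\right) 2 \cdot 32 = \left(- \frac{143}{54}\right) 2 \cdot 32 = \left(- \frac{143}{27}\right) 32 = - \frac{4576}{27}$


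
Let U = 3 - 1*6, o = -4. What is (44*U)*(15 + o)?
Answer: -1452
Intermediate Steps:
U = -3 (U = 3 - 6 = -3)
(44*U)*(15 + o) = (44*(-3))*(15 - 4) = -132*11 = -1452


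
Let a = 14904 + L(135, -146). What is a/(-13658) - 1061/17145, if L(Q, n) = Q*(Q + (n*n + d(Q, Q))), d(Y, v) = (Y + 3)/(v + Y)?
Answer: -24960575774/117083205 ≈ -213.19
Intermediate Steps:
d(Y, v) = (3 + Y)/(Y + v)
L(Q, n) = Q*(Q + n² + (3 + Q)/(2*Q)) (L(Q, n) = Q*(Q + (n*n + (3 + Q)/(Q + Q))) = Q*(Q + (n² + (3 + Q)/((2*Q)))) = Q*(Q + (n² + (1/(2*Q))*(3 + Q))) = Q*(Q + (n² + (3 + Q)/(2*Q))) = Q*(Q + n² + (3 + Q)/(2*Q)))
a = 2910858 (a = 14904 + (3/2 + (½)*135 + 135*(135 + (-146)²)) = 14904 + (3/2 + 135/2 + 135*(135 + 21316)) = 14904 + (3/2 + 135/2 + 135*21451) = 14904 + (3/2 + 135/2 + 2895885) = 14904 + 2895954 = 2910858)
a/(-13658) - 1061/17145 = 2910858/(-13658) - 1061/17145 = 2910858*(-1/13658) - 1061*1/17145 = -1455429/6829 - 1061/17145 = -24960575774/117083205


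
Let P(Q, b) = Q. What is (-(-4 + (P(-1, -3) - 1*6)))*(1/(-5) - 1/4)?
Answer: -99/20 ≈ -4.9500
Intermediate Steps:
(-(-4 + (P(-1, -3) - 1*6)))*(1/(-5) - 1/4) = (-(-4 + (-1 - 1*6)))*(1/(-5) - 1/4) = (-(-4 + (-1 - 6)))*(1*(-⅕) - 1*¼) = (-(-4 - 7))*(-⅕ - ¼) = -1*(-11)*(-9/20) = 11*(-9/20) = -99/20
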